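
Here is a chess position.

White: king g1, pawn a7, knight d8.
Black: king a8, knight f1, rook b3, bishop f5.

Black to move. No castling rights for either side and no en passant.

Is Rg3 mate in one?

no

After Rg3: white king on g1; in check: yes, from the black rook on g3.
White has 3 legal replies: Kf2, Kh1, Kxf1.
In check but a legal move exists → not checkmate.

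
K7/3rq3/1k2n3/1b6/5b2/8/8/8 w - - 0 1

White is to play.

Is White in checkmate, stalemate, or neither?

stalemate

White to move; white king on a8.
In check: no.
King squares — a7: attacked by Kb6; b7: attacked by Kb6; b8: attacked by Bf4.
Legal moves for White: none.
Not in check and no legal moves → stalemate.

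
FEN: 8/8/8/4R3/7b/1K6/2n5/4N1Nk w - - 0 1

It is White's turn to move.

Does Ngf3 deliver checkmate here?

After Ngf3: black king on h1; in check: no.
Black is not in check, so this cannot be checkmate.

no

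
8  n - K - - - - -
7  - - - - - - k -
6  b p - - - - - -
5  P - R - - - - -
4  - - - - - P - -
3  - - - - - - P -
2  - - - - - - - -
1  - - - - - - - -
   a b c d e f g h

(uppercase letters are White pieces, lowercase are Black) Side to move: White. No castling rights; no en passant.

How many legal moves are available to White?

White to move; king on c8.
In check: yes, from the black bishop on a6.
Legal moves: Kd8, Kb8, Kd7.
Count: 3.

3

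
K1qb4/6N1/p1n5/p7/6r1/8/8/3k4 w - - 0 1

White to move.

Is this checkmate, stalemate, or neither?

checkmate

White to move; white king on a8.
In check: yes, from the black queen on c8.
King squares — a7: attacked by Nc6; b7: attacked by Qc8; b8: attacked by Nc6.
Legal moves for White: none.
In check with no legal moves → checkmate.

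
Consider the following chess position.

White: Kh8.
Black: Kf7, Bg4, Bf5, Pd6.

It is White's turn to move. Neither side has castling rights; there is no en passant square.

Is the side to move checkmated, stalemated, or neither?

White to move; white king on h8.
In check: no.
King squares — g7: attacked by Kf7; h7: attacked by Bf5; g8: attacked by Kf7.
Legal moves for White: none.
Not in check and no legal moves → stalemate.

stalemate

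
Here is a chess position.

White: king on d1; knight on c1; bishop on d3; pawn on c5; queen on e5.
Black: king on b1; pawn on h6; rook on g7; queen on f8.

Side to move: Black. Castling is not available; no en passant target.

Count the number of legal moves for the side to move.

Black to move; king on b1.
In check: yes, from the white bishop on d3.
Legal moves: none.
Count: 0.

0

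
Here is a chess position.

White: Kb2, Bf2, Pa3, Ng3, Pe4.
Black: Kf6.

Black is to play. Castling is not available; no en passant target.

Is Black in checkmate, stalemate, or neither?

neither

Black to move; black king on f6.
In check: no.
Legal moves for Black: Kg7, Kf7, Ke7, Kg6, Ke6, Kg5, Ke5.
Black has 7 legal moves and is not in check → neither.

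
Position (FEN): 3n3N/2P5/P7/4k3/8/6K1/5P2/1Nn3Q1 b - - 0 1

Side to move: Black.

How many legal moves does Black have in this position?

Black to move; king on e5.
In check: no.
Legal moves: Nf7, Nb7, Ne6, Nc6, Kf6, Ke6, Kd6, Kf5, Kd5, Ke4, Kd4, Nd3, Nb3, Ne2+, Na2.
Count: 15.

15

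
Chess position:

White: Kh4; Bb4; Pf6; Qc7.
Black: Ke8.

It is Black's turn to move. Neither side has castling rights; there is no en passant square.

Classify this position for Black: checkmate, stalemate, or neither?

Black to move; black king on e8.
In check: no.
King squares — d7: attacked by Qc7; e7: attacked by Bb4; f7: attacked by Qc7; d8: attacked by Qc7; f8: attacked by Bb4.
Legal moves for Black: none.
Not in check and no legal moves → stalemate.

stalemate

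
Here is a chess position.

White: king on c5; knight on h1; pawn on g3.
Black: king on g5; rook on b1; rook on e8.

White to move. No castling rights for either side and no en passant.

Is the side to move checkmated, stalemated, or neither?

White to move; white king on c5.
In check: no.
Legal moves for White: Kd6, Kc6, Kd5, Kd4, Kc4, Nf2, g4.
White has 7 legal moves and is not in check → neither.

neither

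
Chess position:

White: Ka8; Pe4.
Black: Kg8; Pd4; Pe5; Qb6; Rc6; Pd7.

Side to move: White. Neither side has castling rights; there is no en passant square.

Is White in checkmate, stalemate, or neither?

stalemate

White to move; white king on a8.
In check: no.
King squares — a7: attacked by Qb6; b7: attacked by Qb6; b8: attacked by Qb6.
Legal moves for White: none.
Not in check and no legal moves → stalemate.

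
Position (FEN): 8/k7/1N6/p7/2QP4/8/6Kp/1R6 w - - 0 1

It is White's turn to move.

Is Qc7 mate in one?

no

After Qc7: black king on a7; in check: yes, from the white queen on c7.
Black has 1 legal reply: Ka6.
In check but a legal move exists → not checkmate.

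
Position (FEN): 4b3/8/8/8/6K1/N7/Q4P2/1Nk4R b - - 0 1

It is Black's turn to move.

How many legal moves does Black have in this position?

0

Black to move; king on c1.
In check: yes, from the white rook on h1.
Legal moves: none.
Count: 0.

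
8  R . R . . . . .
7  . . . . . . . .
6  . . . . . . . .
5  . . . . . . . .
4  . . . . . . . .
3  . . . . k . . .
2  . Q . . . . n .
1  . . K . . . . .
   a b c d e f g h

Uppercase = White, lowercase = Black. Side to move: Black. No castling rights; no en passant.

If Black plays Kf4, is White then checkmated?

After Kf4: white king on c1; in check: no.
White is not in check, so this cannot be checkmate.

no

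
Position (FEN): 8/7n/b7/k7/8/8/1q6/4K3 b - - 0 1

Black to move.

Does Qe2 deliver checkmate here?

yes

After Qe2: white king on e1; in check: yes, from the black queen on e2.
King squares — d1: attacked by Qe2; f1: attacked by Qe2; d2: attacked by Qe2; e2: attacked by Ba6; f2: attacked by Qe2.
White has no legal moves → checkmate.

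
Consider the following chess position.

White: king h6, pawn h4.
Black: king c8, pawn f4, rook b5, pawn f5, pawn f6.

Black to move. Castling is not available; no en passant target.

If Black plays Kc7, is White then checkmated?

no

After Kc7: white king on h6; in check: no.
White is not in check, so this cannot be checkmate.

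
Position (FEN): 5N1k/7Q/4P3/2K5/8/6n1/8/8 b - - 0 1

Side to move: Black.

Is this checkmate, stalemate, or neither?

checkmate

Black to move; black king on h8.
In check: yes, from the white queen on h7.
King squares — g7: attacked by Qh7; h7: attacked by Nf8; g8: attacked by Qh7.
Legal moves for Black: none.
In check with no legal moves → checkmate.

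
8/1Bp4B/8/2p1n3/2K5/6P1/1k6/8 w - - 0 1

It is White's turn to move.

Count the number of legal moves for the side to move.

White to move; king on c4.
In check: yes, from the black knight on e5.
Legal moves: Kd5, Kxc5, Kb5.
Count: 3.

3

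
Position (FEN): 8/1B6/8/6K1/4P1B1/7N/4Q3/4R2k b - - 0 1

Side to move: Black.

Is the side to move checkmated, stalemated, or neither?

checkmate

Black to move; black king on h1.
In check: yes, from the white rook on e1.
King squares — g1: attacked by Re1; g2: attacked by Qe2; h2: attacked by Qe2.
Legal moves for Black: none.
In check with no legal moves → checkmate.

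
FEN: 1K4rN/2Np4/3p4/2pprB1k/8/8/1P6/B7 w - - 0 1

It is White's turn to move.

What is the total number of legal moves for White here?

White to move; king on b8.
In check: yes, from the black rook on g8.
Legal moves: Kb7, Ka7, Ne8.
Count: 3.

3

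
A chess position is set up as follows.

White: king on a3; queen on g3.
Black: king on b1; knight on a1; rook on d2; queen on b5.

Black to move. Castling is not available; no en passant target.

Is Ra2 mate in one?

yes

After Ra2: white king on a3; in check: yes, from the black rook on a2.
King squares — a2: attacked by Kb1; b2: attacked by Kb1; b3: attacked by Na1; a4: attacked by Ra2; b4: attacked by Qb5.
White has no legal moves → checkmate.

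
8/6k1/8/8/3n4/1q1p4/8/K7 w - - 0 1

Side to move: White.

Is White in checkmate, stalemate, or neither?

White to move; white king on a1.
In check: no.
King squares — b1: attacked by Qb3; a2: attacked by Qb3; b2: attacked by Qb3.
Legal moves for White: none.
Not in check and no legal moves → stalemate.

stalemate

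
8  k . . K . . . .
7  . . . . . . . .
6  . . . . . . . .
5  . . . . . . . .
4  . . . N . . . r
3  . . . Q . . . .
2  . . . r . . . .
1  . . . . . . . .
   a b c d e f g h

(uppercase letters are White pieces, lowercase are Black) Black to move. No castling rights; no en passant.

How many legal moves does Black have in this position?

23

Black to move; king on a8.
In check: no.
Legal moves: Kb8, Kb7, Ka7, Rh8+, Rh7, Rh6, Rh5, Rg4, Rf4, Re4, Rxd4+, Rh3, Rhh2, Rh1, Rxd3, Rdh2, Rg2, Rf2, Re2, Rc2, Rb2, Ra2, Rd1.
Count: 23.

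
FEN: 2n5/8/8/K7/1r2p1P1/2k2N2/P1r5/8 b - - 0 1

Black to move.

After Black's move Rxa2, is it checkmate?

After Rxa2: white king on a5; in check: yes, from the black rook on a2.
King squares — a4: attacked by Ra2; b4: attacked by Kc3; b5: attacked by Rb4; a6: attacked by Ra2; b6: attacked by Rb4.
White has no legal moves → checkmate.

yes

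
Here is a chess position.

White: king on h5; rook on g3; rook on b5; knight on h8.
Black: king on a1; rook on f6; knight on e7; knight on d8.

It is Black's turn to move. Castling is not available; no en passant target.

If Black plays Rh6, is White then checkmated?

After Rh6: white king on h5; in check: yes, from the black rook on h6.
White has 3 legal replies: Kxh6, Kg5, Kg4.
In check but a legal move exists → not checkmate.

no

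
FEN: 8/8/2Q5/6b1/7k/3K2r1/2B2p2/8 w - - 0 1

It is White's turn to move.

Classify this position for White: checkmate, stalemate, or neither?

White to move; white king on d3.
In check: yes, from the black rook on g3.
Legal moves for White: Ke4, Kd4, Kc4, Ke2, Qf3.
White is in check but has 5 legal moves → neither.

neither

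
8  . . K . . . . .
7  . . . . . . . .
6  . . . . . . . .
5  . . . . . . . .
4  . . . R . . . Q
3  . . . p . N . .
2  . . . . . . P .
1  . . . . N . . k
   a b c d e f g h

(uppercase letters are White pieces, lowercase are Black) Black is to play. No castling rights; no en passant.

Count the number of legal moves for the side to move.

0

Black to move; king on h1.
In check: yes, from the white queen on h4.
Legal moves: none.
Count: 0.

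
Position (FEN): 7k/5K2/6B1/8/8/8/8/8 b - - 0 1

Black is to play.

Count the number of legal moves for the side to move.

0

Black to move; king on h8.
In check: no.
Legal moves: none.
Count: 0.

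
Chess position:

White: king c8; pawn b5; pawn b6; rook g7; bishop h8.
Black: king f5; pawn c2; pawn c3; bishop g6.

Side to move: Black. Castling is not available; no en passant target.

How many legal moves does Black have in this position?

15

Black to move; king on f5.
In check: no.
Legal moves: Be8, Bh7, Bf7, Bh5, Kf6, Ke6, Kg5, Ke5, Kg4, Kf4, Ke4, c1=Q, c1=R, c1=B, c1=N.
Count: 15.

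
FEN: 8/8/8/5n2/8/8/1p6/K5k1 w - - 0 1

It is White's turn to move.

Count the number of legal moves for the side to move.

White to move; king on a1.
In check: yes, from the black pawn on b2.
Legal moves: Kxb2, Ka2, Kb1.
Count: 3.

3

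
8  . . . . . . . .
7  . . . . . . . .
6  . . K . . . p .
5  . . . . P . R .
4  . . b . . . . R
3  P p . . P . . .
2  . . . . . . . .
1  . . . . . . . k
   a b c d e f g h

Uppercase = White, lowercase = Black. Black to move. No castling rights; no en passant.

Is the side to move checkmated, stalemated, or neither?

Black to move; black king on h1.
In check: yes, from the white rook on h4.
King squares — g1: attacked by Rg5; g2: attacked by Rg5; h2: attacked by Rh4.
Legal moves for Black: none.
In check with no legal moves → checkmate.

checkmate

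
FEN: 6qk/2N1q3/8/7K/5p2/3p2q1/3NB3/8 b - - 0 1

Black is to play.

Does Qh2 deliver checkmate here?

yes

After Qh2: white king on h5; in check: yes, from the black queen on h2.
King squares — g4: attacked by Qg8; h4: attacked by Qh2; g5: attacked by Qe7; g6: attacked by Qg8; h6: attacked by Qh2.
White has no legal moves → checkmate.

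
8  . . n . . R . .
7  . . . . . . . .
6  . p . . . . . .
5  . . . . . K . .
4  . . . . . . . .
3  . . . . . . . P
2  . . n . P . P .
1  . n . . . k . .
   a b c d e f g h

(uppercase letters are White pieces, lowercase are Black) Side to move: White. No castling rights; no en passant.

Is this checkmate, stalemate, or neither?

White to move; white king on f5.
In check: no.
Legal moves for White include: Rh8, Rg8, Re8, Rd8, Rxc8, Rf7, Rf6, Kg6+, Kf6, Ke6+, Kg5+, Ke5+, Kg4+, Kf4, Ke4+, h4, g3, e3, ... (list truncated; more exist).
White has legal moves and is not in check → neither.

neither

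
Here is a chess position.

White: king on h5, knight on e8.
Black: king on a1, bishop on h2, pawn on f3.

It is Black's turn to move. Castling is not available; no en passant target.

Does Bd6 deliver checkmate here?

After Bd6: white king on h5; in check: no.
White is not in check, so this cannot be checkmate.

no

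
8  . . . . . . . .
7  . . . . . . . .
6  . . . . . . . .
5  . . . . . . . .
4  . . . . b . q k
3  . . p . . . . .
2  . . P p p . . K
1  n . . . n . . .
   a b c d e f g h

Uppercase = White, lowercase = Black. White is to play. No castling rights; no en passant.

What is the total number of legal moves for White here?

White to move; king on h2.
In check: no.
Legal moves: none.
Count: 0.

0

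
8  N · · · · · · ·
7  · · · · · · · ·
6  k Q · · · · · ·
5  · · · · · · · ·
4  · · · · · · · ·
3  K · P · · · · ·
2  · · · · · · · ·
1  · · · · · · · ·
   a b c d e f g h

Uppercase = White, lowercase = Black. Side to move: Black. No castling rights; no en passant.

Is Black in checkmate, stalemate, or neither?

Black to move; black king on a6.
In check: yes, from the white queen on b6.
King squares — a5: attacked by Qb6; b5: attacked by Qb6; b6: attacked by Na8; a7: attacked by Qb6; b7: attacked by Qb6.
Legal moves for Black: none.
In check with no legal moves → checkmate.

checkmate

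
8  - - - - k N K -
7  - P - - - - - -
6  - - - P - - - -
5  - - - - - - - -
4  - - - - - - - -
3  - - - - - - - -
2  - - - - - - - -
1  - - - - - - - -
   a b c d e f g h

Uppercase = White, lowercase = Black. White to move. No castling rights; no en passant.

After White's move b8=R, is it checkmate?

After b8=R: black king on e8; in check: yes, from the white rook on b8.
King squares — d7: attacked by Nf8; e7: attacked by Pd6; f7: attacked by Kg8; d8: attacked by Rb8; f8: attacked by Rb8.
Black has no legal moves → checkmate.

yes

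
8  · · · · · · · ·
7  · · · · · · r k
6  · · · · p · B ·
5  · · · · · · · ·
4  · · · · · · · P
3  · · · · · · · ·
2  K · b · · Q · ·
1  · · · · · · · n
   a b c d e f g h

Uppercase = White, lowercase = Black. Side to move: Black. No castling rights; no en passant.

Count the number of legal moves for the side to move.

6

Black to move; king on h7.
In check: yes, from the white bishop on g6.
Legal moves: Kh8, Kg8, Kh6, Kxg6, Rxg6, Bxg6.
Count: 6.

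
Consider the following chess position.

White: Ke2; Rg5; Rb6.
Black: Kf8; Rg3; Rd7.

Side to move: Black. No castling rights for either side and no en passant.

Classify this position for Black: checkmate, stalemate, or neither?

neither

Black to move; black king on f8.
In check: no.
Legal moves for Black include: Ke8, Kf7, Ke7, Rd8, Rh7, Rg7, Rf7, Re7+, Rc7, Rb7, Ra7, Rd6, Rd5, Rd4, Rdd3, Rd2+, Rd1, Rxg5, ... (list truncated; more exist).
Black has legal moves and is not in check → neither.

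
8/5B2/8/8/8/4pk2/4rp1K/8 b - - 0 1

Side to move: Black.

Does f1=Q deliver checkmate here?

After f1=Q: white king on h2; in check: yes, from the black rook on e2.
King squares — g1: attacked by Qf1; h1: attacked by Qf1; g2: attacked by Qf1; g3: attacked by Kf3; h3: attacked by Qf1.
White has no legal moves → checkmate.

yes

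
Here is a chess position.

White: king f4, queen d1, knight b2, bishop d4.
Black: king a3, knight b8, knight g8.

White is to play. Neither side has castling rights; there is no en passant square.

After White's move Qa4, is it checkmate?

yes

After Qa4: black king on a3; in check: yes, from the white queen on a4.
King squares — a2: attacked by Qa4; b2: attacked by Bd4; b3: attacked by Qa4; a4: attacked by Nb2; b4: attacked by Qa4.
Black has no legal moves → checkmate.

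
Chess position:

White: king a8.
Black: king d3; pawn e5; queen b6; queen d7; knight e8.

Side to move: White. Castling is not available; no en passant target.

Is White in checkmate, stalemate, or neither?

stalemate

White to move; white king on a8.
In check: no.
King squares — a7: attacked by Qb6; b7: attacked by Qb6; b8: attacked by Qb6.
Legal moves for White: none.
Not in check and no legal moves → stalemate.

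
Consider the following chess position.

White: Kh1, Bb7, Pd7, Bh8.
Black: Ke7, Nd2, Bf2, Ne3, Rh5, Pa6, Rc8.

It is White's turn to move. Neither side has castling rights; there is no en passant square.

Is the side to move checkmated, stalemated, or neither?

checkmate

White to move; white king on h1.
In check: yes, from the black rook on h5.
King squares — g1: attacked by Bf2; g2: attacked by Ne3; h2: attacked by Rh5.
Legal moves for White: none.
In check with no legal moves → checkmate.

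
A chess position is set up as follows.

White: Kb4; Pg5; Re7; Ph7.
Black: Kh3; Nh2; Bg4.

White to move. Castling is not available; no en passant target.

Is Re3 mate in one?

no

After Re3: black king on h3; in check: yes, from the white rook on e3.
Black has 4 legal replies: Kh4, Kg2, Bf3, Nf3.
In check but a legal move exists → not checkmate.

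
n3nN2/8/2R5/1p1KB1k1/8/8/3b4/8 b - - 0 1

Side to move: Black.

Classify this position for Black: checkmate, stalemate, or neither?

Black to move; black king on g5.
In check: no.
Legal moves for Black: Ng7, Nec7+, Nf6+, Nd6, Nac7+, Nb6+, Kh5, Kf5, Kh4, Kg4, Ba5, Bf4, Bb4, Be3, Bc3, Be1, Bc1, b4.
Black has 18 legal moves and is not in check → neither.

neither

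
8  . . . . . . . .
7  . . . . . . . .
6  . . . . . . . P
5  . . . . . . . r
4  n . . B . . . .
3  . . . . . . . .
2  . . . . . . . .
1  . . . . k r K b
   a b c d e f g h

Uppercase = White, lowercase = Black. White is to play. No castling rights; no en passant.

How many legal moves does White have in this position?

White to move; king on g1.
In check: yes, from the black rook on f1.
Legal moves: none.
Count: 0.

0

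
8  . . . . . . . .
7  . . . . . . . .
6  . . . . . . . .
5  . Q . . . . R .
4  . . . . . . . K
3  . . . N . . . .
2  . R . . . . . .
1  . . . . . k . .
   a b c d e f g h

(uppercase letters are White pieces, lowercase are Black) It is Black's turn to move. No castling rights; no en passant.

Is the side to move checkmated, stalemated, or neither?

Black to move; black king on f1.
In check: no.
King squares — e1: attacked by Nd3; g1: attacked by Rg5; e2: attacked by Rb2; f2: attacked by Rb2; g2: attacked by Rb2.
Legal moves for Black: none.
Not in check and no legal moves → stalemate.

stalemate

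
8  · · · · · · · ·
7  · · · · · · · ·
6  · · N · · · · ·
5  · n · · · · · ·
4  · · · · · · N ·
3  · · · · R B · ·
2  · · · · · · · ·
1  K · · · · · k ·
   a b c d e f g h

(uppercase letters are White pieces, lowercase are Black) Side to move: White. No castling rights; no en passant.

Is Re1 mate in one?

After Re1: black king on g1; in check: yes, from the white rook on e1.
King squares — f1: attacked by Re1; h1: attacked by Re1; f2: attacked by Ng4; g2: attacked by Bf3; h2: attacked by Ng4.
Black has no legal moves → checkmate.

yes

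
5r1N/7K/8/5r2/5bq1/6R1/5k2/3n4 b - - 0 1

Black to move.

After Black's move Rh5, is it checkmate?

After Rh5: white king on h7; in check: yes, from the black rook on h5.
King squares — g6: attacked by Qg4; h6: attacked by Bf4; g7: attacked by Qg4; g8: attacked by Qg4; h8: own knight.
White has no legal moves → checkmate.

yes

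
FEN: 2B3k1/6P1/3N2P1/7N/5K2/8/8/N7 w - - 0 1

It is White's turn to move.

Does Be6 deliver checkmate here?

After Be6: black king on g8; in check: yes, from the white bishop on e6.
King squares — f7: attacked by Nd6; g7: attacked by Nh5; h7: attacked by Pg6; f8: attacked by Pg7; h8: attacked by Pg7.
Black has no legal moves → checkmate.

yes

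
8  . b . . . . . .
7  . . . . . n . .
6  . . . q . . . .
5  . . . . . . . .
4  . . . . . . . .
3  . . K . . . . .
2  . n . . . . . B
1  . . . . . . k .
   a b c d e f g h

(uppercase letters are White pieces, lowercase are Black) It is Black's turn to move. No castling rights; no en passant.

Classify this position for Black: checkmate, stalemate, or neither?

Black to move; black king on g1.
In check: yes, from the white bishop on h2.
Legal moves for Black: Kxh2, Kg2, Kf2, Kh1, Kf1, Qxh2.
Black is in check but has 6 legal moves → neither.

neither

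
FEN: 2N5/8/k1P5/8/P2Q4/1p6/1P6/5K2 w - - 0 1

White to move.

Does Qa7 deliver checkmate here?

yes

After Qa7: black king on a6; in check: yes, from the white queen on a7.
King squares — a5: attacked by Qa7; b5: attacked by Pa4; b6: attacked by Qa7; a7: attacked by Nc8; b7: attacked by Pc6.
Black has no legal moves → checkmate.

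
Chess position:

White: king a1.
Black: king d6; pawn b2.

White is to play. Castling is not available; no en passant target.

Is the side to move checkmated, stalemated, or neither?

White to move; white king on a1.
In check: yes, from the black pawn on b2.
Legal moves for White: Kxb2, Ka2, Kb1.
White is in check but has 3 legal moves → neither.

neither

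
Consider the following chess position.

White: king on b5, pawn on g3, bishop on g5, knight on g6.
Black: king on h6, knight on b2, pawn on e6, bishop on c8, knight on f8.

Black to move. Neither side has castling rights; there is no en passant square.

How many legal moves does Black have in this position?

5

Black to move; king on h6.
In check: yes, from the white bishop on g5.
Legal moves: Kh7, Kg7, Kxg6, Kh5, Kxg5.
Count: 5.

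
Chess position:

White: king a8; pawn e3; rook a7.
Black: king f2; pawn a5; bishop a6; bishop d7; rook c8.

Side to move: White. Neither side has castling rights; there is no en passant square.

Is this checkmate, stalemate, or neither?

White to move; white king on a8.
In check: yes, from the black rook on c8.
King squares — a7: own rook; b7: attacked by Ba6; b8: attacked by Rc8.
Legal moves for White: none.
In check with no legal moves → checkmate.

checkmate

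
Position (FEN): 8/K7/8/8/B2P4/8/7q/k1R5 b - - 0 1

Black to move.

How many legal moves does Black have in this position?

Black to move; king on a1.
In check: yes, from the white rook on c1.
Legal moves: Kb2, Ka2.
Count: 2.

2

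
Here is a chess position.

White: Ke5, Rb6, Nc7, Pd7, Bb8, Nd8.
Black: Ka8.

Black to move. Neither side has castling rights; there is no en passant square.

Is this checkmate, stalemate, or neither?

checkmate

Black to move; black king on a8.
In check: yes, from the white knight on c7.
King squares — a7: attacked by Bb8; b7: attacked by Rb6; b8: attacked by Rb6.
Legal moves for Black: none.
In check with no legal moves → checkmate.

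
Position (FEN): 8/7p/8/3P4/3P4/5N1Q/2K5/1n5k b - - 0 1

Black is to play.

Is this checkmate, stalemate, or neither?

checkmate

Black to move; black king on h1.
In check: yes, from the white queen on h3.
King squares — g1: attacked by Nf3; g2: attacked by Qh3; h2: attacked by Nf3.
Legal moves for Black: none.
In check with no legal moves → checkmate.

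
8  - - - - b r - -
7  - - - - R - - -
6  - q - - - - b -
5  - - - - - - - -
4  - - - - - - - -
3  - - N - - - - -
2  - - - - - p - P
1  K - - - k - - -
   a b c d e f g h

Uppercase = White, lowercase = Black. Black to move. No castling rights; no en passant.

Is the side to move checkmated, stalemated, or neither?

neither

Black to move; black king on e1.
In check: yes, from the white rook on e7.
Legal moves for Black: Kd2, Kf1, Be4, Qe6, Qe3.
Black is in check but has 5 legal moves → neither.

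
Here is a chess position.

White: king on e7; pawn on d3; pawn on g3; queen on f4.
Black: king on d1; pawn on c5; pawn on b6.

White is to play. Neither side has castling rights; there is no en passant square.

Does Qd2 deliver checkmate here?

no

After Qd2: black king on d1; in check: yes, from the white queen on d2.
Black has 1 legal reply: Kxd2.
In check but a legal move exists → not checkmate.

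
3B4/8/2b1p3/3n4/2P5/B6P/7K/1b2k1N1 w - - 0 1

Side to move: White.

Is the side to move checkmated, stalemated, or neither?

neither

White to move; white king on h2.
In check: no.
Legal moves for White include: Bde7, Bc7, Bf6, Bb6, Bg5, Ba5+, Bh4+, Bf8, Bae7, Bd6, Bc5, Bb4+, Bb2, Bc1, Kg3, Kg2, Kh1, Nf3+, ... (list truncated; more exist).
White has legal moves and is not in check → neither.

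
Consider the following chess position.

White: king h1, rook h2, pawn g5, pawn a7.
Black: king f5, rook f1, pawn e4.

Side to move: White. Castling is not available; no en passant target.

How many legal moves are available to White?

1

White to move; king on h1.
In check: yes, from the black rook on f1.
Legal moves: Kg2.
Count: 1.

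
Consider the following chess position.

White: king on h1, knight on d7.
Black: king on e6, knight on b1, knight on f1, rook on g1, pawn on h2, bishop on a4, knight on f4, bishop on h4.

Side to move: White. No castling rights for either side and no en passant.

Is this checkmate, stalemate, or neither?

checkmate

White to move; white king on h1.
In check: yes, from the black rook on g1.
King squares — g1: attacked by Ph2; g2: attacked by Rg1; h2: attacked by Nf1.
Legal moves for White: none.
In check with no legal moves → checkmate.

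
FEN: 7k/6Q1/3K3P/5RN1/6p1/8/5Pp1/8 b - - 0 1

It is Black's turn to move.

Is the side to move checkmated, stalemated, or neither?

checkmate

Black to move; black king on h8.
In check: yes, from the white queen on g7.
King squares — g7: attacked by Ph6; h7: attacked by Ng5; g8: attacked by Qg7.
Legal moves for Black: none.
In check with no legal moves → checkmate.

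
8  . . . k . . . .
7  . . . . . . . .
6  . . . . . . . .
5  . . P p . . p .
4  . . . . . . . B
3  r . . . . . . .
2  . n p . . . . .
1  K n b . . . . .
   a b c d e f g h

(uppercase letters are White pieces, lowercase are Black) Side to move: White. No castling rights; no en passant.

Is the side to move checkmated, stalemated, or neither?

White to move; white king on a1.
In check: yes, from the black rook on a3.
King squares — b1: attacked by Pc2; a2: attacked by Ra3; b2: attacked by Bc1.
Legal moves for White: none.
In check with no legal moves → checkmate.

checkmate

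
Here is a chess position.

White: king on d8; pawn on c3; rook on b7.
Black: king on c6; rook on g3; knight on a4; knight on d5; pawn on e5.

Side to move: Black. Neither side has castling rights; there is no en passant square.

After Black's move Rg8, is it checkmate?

yes

After Rg8: white king on d8; in check: yes, from the black rook on g8.
King squares — c7: attacked by Nd5; d7: attacked by Kc6; e7: attacked by Nd5; c8: attacked by Rg8; e8: attacked by Rg8.
White has no legal moves → checkmate.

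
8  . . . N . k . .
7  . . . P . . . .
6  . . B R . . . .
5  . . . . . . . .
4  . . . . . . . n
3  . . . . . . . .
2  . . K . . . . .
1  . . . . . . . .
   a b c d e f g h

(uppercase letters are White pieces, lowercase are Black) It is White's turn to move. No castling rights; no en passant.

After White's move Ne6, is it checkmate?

After Ne6: black king on f8; in check: yes, from the white knight on e6.
Black has 3 legal replies: Kg8, Kf7, Ke7.
In check but a legal move exists → not checkmate.

no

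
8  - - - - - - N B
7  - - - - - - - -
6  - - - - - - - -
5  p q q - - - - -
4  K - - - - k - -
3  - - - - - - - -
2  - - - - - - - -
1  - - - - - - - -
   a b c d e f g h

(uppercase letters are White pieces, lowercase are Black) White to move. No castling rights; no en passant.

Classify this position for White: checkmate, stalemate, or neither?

checkmate

White to move; white king on a4.
In check: yes, from the black queen on b5.
King squares — a3: attacked by Qc5; b3: attacked by Qb5; b4: attacked by Pa5; a5: attacked by Qb5; b5: attacked by Qc5.
Legal moves for White: none.
In check with no legal moves → checkmate.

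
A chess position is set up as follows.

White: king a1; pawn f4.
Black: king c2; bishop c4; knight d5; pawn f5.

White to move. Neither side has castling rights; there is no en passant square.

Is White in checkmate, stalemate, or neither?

White to move; white king on a1.
In check: no.
King squares — b1: attacked by Kc2; a2: attacked by Bc4; b2: attacked by Kc2.
Legal moves for White: none.
Not in check and no legal moves → stalemate.

stalemate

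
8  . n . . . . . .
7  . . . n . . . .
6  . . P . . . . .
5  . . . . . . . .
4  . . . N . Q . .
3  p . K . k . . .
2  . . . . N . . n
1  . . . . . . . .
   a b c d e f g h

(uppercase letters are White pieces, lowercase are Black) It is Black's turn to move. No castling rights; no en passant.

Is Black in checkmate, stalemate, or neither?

checkmate

Black to move; black king on e3.
In check: yes, from the white queen on f4.
King squares — d2: attacked by Kc3; e2: attacked by Nd4; f2: attacked by Qf4; d3: attacked by Kc3; f3: attacked by Nd4; d4: attacked by Ne2; e4: attacked by Qf4; f4: attacked by Ne2.
Legal moves for Black: none.
In check with no legal moves → checkmate.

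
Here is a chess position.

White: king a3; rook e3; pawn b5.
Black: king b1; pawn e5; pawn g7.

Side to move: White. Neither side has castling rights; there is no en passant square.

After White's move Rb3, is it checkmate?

no

After Rb3: black king on b1; in check: yes, from the white rook on b3.
Black has 3 legal replies: Kc2, Kc1, Ka1.
In check but a legal move exists → not checkmate.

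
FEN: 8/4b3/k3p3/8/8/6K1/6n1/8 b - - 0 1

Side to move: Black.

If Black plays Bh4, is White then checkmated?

no

After Bh4: white king on g3; in check: yes, from the black bishop on h4.
White has 5 legal replies: Kg4, Kh3, Kf3, Kh2, Kxg2.
In check but a legal move exists → not checkmate.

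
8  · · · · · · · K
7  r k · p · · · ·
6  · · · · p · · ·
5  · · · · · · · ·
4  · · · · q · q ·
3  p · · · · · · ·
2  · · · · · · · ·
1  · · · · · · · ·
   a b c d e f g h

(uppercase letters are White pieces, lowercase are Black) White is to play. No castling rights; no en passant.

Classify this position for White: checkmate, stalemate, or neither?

White to move; white king on h8.
In check: no.
King squares — g7: attacked by Qg4; h7: attacked by Qe4; g8: attacked by Qg4.
Legal moves for White: none.
Not in check and no legal moves → stalemate.

stalemate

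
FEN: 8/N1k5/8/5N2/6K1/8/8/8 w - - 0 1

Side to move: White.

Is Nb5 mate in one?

no

After Nb5: black king on c7; in check: yes, from the white knight on b5.
Black has 7 legal replies: Kd8, Kc8, Kb8, Kd7, Kb7, Kc6, Kb6.
In check but a legal move exists → not checkmate.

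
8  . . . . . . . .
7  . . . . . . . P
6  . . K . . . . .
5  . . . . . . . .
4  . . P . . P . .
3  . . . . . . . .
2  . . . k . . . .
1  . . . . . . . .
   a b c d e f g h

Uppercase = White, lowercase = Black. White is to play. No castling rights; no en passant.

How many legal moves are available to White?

White to move; king on c6.
In check: no.
Legal moves: Kd7, Kc7, Kb7, Kd6, Kb6, Kd5, Kc5, Kb5, h8=Q, h8=R, h8=B, h8=N, f5, c5.
Count: 14.

14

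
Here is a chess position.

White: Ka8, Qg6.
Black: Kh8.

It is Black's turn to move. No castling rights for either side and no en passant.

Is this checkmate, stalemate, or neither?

stalemate

Black to move; black king on h8.
In check: no.
King squares — g7: attacked by Qg6; h7: attacked by Qg6; g8: attacked by Qg6.
Legal moves for Black: none.
Not in check and no legal moves → stalemate.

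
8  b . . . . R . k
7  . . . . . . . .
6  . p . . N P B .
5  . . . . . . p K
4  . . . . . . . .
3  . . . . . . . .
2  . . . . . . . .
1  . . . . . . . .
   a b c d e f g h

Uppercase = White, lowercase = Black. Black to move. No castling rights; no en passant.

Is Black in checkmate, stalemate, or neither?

checkmate

Black to move; black king on h8.
In check: yes, from the white rook on f8.
King squares — g7: attacked by Ne6; h7: attacked by Bg6; g8: attacked by Rf8.
Legal moves for Black: none.
In check with no legal moves → checkmate.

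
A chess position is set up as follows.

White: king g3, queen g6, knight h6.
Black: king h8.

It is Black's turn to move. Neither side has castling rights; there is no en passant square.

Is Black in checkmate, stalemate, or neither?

stalemate

Black to move; black king on h8.
In check: no.
King squares — g7: attacked by Qg6; h7: attacked by Qg6; g8: attacked by Qg6.
Legal moves for Black: none.
Not in check and no legal moves → stalemate.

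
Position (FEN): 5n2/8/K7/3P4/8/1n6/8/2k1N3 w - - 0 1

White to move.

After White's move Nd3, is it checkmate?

no

After Nd3: black king on c1; in check: yes, from the white knight on d3.
Black has 4 legal replies: Kd2, Kc2, Kd1, Kb1.
In check but a legal move exists → not checkmate.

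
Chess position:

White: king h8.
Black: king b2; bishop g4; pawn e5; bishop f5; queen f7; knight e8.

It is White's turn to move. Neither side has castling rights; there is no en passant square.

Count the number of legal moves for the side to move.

0

White to move; king on h8.
In check: no.
Legal moves: none.
Count: 0.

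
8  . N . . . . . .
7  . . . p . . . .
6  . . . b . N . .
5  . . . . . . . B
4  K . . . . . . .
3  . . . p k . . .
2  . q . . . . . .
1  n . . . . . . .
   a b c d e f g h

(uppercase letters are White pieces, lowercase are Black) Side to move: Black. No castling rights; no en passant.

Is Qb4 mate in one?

After Qb4: white king on a4; in check: yes, from the black queen on b4.
King squares — a3: attacked by Qb4; b3: attacked by Na1; b4: attacked by Bd6; a5: attacked by Qb4; b5: attacked by Qb4.
White has no legal moves → checkmate.

yes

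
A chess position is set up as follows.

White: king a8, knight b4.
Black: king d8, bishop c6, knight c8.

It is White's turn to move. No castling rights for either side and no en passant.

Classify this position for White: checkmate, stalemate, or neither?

White to move; white king on a8.
In check: yes, from the black bishop on c6.
Legal moves for White: Kb8, Nxc6+.
White is in check but has 2 legal moves → neither.

neither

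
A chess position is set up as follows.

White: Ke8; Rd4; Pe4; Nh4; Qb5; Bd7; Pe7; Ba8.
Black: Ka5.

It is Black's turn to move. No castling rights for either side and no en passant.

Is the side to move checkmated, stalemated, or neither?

Black to move; black king on a5.
In check: yes, from the white queen on b5.
King squares — a4: attacked by Rd4; b4: attacked by Rd4; b5: attacked by Bd7; a6: attacked by Qb5; b6: attacked by Qb5.
Legal moves for Black: none.
In check with no legal moves → checkmate.

checkmate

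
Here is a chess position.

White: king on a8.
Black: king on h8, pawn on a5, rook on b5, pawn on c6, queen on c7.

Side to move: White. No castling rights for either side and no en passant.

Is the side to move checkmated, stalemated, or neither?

stalemate

White to move; white king on a8.
In check: no.
King squares — a7: attacked by Qc7; b7: attacked by Rb5; b8: attacked by Rb5.
Legal moves for White: none.
Not in check and no legal moves → stalemate.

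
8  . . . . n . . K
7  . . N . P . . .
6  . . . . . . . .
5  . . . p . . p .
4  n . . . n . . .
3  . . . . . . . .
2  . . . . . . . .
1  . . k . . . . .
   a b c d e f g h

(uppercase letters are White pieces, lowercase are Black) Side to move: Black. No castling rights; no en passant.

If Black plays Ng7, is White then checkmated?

no

After Ng7: white king on h8; in check: no.
White is not in check, so this cannot be checkmate.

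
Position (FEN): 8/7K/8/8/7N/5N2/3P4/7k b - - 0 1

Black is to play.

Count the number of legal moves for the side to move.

0

Black to move; king on h1.
In check: no.
Legal moves: none.
Count: 0.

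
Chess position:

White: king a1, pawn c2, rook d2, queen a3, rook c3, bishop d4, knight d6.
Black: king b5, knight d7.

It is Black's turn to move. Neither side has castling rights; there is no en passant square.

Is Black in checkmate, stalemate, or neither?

checkmate

Black to move; black king on b5.
In check: yes, from the white knight on d6.
King squares — a4: attacked by Qa3; b4: attacked by Qa3; c4: attacked by Rc3; a5: attacked by Qa3; c5: attacked by Qa3; a6: attacked by Qa3; b6: attacked by Bd4; c6: attacked by Rc3.
Legal moves for Black: none.
In check with no legal moves → checkmate.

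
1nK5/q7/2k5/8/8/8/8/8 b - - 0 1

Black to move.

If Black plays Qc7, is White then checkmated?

yes

After Qc7: white king on c8; in check: yes, from the black queen on c7.
King squares — b7: attacked by Kc6; c7: attacked by Kc6; d7: attacked by Kc6; b8: attacked by Qc7; d8: attacked by Qc7.
White has no legal moves → checkmate.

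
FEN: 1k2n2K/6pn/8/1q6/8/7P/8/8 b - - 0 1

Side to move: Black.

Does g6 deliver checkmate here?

After g6: white king on h8; in check: no.
White is not in check, so this cannot be checkmate.

no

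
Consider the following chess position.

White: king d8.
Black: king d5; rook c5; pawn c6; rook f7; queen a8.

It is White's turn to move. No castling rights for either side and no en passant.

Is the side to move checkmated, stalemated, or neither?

White to move; white king on d8.
In check: yes, from the black queen on a8.
King squares — c7: attacked by Rf7; d7: attacked by Rf7; e7: attacked by Rf7; c8: attacked by Qa8; e8: attacked by Qa8.
Legal moves for White: none.
In check with no legal moves → checkmate.

checkmate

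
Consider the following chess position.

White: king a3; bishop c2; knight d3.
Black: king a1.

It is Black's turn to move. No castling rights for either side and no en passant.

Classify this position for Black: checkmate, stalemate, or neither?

stalemate

Black to move; black king on a1.
In check: no.
King squares — b1: attacked by Bc2; a2: attacked by Ka3; b2: attacked by Ka3.
Legal moves for Black: none.
Not in check and no legal moves → stalemate.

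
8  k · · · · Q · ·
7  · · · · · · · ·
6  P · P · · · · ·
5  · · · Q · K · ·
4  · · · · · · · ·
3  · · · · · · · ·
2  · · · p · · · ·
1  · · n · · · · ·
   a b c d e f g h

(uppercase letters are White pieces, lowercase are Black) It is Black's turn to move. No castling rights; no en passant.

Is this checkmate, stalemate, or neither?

Black to move; black king on a8.
In check: yes, from the white queen on f8.
King squares — a7: available; b7: attacked by Pa6; b8: attacked by Qf8.
Legal moves for Black: Ka7.
Black is in check but has 1 legal move → neither.

neither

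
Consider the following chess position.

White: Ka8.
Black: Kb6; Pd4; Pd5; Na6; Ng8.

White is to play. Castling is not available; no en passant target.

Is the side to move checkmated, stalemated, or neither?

stalemate

White to move; white king on a8.
In check: no.
King squares — a7: attacked by Kb6; b7: attacked by Kb6; b8: attacked by Na6.
Legal moves for White: none.
Not in check and no legal moves → stalemate.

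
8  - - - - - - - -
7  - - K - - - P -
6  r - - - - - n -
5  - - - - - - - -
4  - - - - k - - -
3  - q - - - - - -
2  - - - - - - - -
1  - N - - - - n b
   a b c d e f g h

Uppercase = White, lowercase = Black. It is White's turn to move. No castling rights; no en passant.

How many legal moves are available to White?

White to move; king on c7.
In check: no.
Legal moves: Kd8, Kc8, Kd7, Nc3+, Na3, Nd2+, g8=Q, g8=R, g8=B, g8=N.
Count: 10.

10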